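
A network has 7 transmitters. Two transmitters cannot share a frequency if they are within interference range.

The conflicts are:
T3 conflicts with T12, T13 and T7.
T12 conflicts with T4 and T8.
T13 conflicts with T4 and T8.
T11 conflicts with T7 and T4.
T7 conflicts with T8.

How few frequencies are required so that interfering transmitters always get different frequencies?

The cycle T4-T13-T3-T7-T11-T4 has odd length 5, so it cannot be 2-colored; at least 3 frequencies are needed.
A valid assignment using 3 frequencies: T3=1, T12=2, T13=2, T11=3, T7=2, T4=1, T8=1. Each listed conflict is separated.

3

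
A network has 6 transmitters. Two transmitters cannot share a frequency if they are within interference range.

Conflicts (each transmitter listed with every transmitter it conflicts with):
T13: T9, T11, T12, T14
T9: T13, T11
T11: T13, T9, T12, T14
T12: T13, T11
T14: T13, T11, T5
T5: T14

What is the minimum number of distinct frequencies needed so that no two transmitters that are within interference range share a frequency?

3

T13, T11, T12 pairwise conflict, so at least 3 frequencies are needed.
3 frequencies suffice: frequency 1 → {T11, T5}; frequency 2 → {T13}; frequency 3 → {T9, T12, T14}. Each listed conflict is separated.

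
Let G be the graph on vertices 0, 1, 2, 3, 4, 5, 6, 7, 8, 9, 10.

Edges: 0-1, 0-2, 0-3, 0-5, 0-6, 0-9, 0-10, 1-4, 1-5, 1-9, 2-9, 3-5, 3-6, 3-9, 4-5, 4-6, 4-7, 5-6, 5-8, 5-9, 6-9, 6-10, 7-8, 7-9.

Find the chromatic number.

0, 3, 5, 6, 9 are mutually adjacent (a clique of size 5), so at least 5 colors are needed.
5 colors suffice: color red → {2, 5, 7, 10}; color blue → {4, 8, 9}; color green → {0}; color yellow → {1, 6}; color purple → {3}. Each edge has distinct colors on its endpoints.

5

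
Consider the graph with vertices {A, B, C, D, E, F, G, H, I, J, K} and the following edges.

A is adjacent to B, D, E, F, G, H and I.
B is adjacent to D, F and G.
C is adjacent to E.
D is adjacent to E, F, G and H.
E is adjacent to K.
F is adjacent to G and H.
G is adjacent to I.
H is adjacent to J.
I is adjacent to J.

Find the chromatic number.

A, B, D, F, G form a clique, so at least 5 colors are needed.
5 colors suffice: color 1 → {A, C, J, K}; color 2 → {D, I}; color 3 → {E, G, H}; color 4 → {F}; color 5 → {B}. No two adjacent vertices share a color.

5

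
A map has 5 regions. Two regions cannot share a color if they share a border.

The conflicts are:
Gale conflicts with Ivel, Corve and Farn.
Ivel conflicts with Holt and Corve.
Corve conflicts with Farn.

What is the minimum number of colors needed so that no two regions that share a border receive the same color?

3

Gale, Corve, Farn are mutually in conflict, so at least 3 colors are needed.
3 colors suffice: color 1 → {Holt, Corve}; color 2 → {Gale}; color 3 → {Ivel, Farn}. Every pair that conflicts lands in different colors.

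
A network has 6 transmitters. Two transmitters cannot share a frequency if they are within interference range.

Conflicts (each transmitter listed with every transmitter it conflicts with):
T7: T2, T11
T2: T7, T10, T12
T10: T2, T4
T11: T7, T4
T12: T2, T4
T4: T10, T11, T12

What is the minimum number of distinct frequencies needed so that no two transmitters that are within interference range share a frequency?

3

The cycle T7-T2-T10-T4-T11-T7 has odd length 5, so it cannot be 2-colored; at least 3 frequencies are needed.
3 frequencies suffice: T7=2, T2=1, T10=2, T11=3, T12=2, T4=1. No two conflicting transmitters share a frequency.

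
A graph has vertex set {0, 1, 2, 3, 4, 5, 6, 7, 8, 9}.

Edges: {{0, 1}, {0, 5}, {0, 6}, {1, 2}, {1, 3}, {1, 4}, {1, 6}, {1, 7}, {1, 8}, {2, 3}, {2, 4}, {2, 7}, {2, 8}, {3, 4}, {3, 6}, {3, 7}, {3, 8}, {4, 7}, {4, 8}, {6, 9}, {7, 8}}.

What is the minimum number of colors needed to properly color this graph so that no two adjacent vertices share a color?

1, 2, 3, 4, 7, 8 are mutually adjacent (a clique of size 6), so at least 6 colors are needed.
A valid assignment using 6 colors: 0=blue, 1=red, 2=purple, 3=blue, 4=orange, 5=red, 6=green, 7=green, 8=yellow, 9=red. Every edge joins two different colors.

6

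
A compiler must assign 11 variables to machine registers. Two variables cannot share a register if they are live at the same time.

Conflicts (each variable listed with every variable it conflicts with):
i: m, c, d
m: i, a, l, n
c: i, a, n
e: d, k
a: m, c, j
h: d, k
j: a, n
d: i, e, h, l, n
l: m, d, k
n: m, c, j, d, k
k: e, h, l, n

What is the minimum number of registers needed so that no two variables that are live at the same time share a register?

m and l conflict, so at least 2 registers are needed.
2 registers suffice: register 1 → {i, e, a, h, l, n}; register 2 → {m, c, j, d, k}. No two conflicting variables share a register.

2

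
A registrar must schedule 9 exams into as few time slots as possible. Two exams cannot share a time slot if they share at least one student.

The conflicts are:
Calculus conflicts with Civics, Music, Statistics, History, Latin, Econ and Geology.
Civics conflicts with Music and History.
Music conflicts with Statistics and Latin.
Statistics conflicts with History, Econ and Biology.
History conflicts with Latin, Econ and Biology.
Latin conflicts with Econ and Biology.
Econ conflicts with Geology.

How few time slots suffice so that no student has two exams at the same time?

Calculus, History, Latin, Econ pairwise conflict, so at least 4 time slots are needed.
4 time slots suffice: time slot 1 → {Calculus, Biology}; time slot 2 → {Music, History, Geology}; time slot 3 → {Civics, Statistics, Latin}; time slot 4 → {Econ}. No two conflicting exams share a time slot.

4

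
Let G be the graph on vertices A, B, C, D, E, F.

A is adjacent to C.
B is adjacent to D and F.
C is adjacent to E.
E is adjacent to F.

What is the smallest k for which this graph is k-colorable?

E and F are adjacent, so at least 2 colors are needed.
One proper 2-coloring: A=blue, B=blue, C=red, D=red, E=blue, F=red. Every edge joins two different colors.

2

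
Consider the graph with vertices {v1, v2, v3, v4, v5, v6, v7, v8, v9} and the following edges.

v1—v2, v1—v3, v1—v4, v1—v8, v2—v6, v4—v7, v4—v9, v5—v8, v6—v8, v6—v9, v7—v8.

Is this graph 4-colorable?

Yes

The chromatic number is 3. The cycle v4-v1-v8-v6-v9-v4 has odd length 5, so it cannot be 2-colored; at least 3 colors are needed.
3 colors suffice: color 1 → {v2, v3, v4, v8}; color 2 → {v1, v5, v6, v7}; color 3 → {v9}.
Since 4 ≥ 3, a proper 4-coloring certainly exists.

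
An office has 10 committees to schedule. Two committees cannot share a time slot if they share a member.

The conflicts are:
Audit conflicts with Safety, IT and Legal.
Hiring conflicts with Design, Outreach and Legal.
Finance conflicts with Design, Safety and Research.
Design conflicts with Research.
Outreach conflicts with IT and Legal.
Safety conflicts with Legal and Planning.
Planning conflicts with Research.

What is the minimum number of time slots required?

3

Audit, Safety, Legal all conflict with each other, so at least 3 time slots are needed.
3 time slots suffice: time slot 1 → {Design, Outreach, Safety}; time slot 2 → {Finance, IT, Legal, Planning}; time slot 3 → {Audit, Hiring, Research}. Every pair that conflicts lands in different time slots.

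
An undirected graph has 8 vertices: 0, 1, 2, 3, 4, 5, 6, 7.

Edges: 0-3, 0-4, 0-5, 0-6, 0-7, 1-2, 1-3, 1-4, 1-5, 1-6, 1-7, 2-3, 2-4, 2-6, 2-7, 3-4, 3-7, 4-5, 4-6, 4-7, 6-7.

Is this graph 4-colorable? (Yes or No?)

1, 2, 3, 4, 7 are pairwise adjacent (a clique of size 5), so at least 5 colors are needed.
So 4 colors are not enough.

No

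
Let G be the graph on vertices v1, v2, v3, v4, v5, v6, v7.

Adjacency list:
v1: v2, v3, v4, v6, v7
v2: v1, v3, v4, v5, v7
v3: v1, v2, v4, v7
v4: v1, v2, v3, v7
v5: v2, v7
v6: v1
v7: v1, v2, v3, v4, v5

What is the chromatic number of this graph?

v1, v2, v3, v4, v7 are pairwise adjacent (a clique of size 5), so at least 5 colors are needed.
A valid assignment using 5 colors: v1=R, v2=G, v3=P, v4=Y, v5=R, v6=B, v7=B. No two adjacent vertices share a color.

5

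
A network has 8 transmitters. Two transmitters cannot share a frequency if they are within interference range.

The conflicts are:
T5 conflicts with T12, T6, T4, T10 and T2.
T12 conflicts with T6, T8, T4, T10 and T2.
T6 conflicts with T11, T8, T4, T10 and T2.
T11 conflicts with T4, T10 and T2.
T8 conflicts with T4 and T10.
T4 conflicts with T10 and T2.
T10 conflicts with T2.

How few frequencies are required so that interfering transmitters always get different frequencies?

T5, T12, T6, T4, T10, T2 are mutually in conflict, so at least 6 frequencies are needed.
6 frequencies suffice: frequency 1 → {T10}; frequency 2 → {T6}; frequency 3 → {T4}; frequency 4 → {T12, T11}; frequency 5 → {T8, T2}; frequency 6 → {T5}. Each listed conflict is separated.

6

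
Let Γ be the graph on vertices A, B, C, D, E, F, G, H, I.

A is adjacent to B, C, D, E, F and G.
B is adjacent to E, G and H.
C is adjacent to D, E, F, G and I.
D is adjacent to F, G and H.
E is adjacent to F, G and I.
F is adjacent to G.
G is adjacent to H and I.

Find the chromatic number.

5

A, C, E, F, G are pairwise adjacent (a clique of size 5), so at least 5 colors are needed.
One proper 5-coloring: A=2, B=3, C=3, D=4, E=4, F=5, G=1, H=2, I=2. No two adjacent vertices share a color.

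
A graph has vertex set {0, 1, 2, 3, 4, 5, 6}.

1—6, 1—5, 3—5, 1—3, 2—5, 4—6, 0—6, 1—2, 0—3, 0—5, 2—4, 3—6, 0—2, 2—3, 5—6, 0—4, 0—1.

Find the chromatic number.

0, 1, 2, 3, 5 are pairwise adjacent (a clique of size 5), so at least 5 colors are needed.
A valid assignment using 5 colors: 0=red, 1=yellow, 2=green, 3=purple, 4=blue, 5=blue, 6=green. Every edge joins two different colors.

5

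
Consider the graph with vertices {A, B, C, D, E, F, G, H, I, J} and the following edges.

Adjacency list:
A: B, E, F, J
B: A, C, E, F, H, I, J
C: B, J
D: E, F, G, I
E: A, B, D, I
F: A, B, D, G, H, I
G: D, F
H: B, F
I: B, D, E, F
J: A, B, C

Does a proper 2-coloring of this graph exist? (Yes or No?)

B, F, I are mutually adjacent, so at least 3 colors are needed.
So 2 colors are not enough.

No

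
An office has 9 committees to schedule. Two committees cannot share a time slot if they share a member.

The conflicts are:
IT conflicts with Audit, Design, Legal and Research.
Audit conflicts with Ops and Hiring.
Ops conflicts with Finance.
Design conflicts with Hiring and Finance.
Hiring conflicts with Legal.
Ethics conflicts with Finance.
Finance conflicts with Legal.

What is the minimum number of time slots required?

The cycle Ops-Finance-Legal-IT-Audit-Ops has odd length 5, so it cannot be 2-colored; at least 3 time slots are needed.
3 time slots suffice: IT=1, Audit=2, Ops=3, Design=2, Hiring=1, Ethics=2, Finance=1, Legal=2, Research=2. Every pair that conflicts lands in different time slots.

3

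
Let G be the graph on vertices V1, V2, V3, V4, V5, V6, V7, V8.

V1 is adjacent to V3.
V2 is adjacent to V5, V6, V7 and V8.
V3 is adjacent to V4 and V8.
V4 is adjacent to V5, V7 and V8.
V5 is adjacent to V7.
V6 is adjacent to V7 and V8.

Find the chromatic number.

V2, V6, V8 are pairwise adjacent, so at least 3 colors are needed.
3 colors suffice: color 1 → {V1, V7, V8}; color 2 → {V2, V4}; color 3 → {V3, V5, V6}. Each edge has distinct colors on its endpoints.

3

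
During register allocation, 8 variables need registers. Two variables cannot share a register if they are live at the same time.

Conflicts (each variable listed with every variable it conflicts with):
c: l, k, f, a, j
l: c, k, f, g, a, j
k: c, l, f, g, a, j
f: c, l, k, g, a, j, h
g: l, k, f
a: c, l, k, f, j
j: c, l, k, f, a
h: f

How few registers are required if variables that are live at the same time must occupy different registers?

c, l, k, f, a, j are mutually in conflict, so at least 6 registers are needed.
6 registers suffice: register 1 → {f}; register 2 → {k, h}; register 3 → {l}; register 4 → {g, a}; register 5 → {c}; register 6 → {j}. Every pair that conflicts lands in different registers.

6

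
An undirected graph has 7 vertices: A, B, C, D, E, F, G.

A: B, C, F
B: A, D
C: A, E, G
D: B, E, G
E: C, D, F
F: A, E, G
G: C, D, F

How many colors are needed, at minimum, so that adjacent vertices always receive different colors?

3

The cycle F-A-B-D-G-F has odd length 5, so it cannot be 2-colored; at least 3 colors are needed.
3 colors suffice: color red → {A, E, G}; color blue → {C, D, F}; color green → {B}. No two adjacent vertices share a color.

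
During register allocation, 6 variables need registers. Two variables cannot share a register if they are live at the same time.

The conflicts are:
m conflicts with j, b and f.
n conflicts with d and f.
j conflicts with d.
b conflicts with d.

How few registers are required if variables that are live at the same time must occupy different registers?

The cycle n-d-b-m-f-n has odd length 5, so it cannot be 2-colored; at least 3 registers are needed.
3 registers suffice: m=1, n=3, j=2, b=2, d=1, f=2. Each listed conflict is separated.

3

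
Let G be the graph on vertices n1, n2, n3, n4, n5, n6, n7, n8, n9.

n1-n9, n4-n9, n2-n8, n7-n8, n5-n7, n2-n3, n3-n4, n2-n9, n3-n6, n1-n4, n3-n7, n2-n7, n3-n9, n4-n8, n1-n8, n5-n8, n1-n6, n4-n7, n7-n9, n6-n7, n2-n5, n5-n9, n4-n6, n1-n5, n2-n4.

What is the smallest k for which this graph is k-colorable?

n2, n3, n4, n7, n9 are pairwise adjacent (a clique of size 5), so at least 5 colors are needed.
5 colors suffice: color red → {n4, n5}; color blue → {n1, n7}; color green → {n2, n6}; color yellow → {n8, n9}; color purple → {n3}. No two adjacent vertices share a color.

5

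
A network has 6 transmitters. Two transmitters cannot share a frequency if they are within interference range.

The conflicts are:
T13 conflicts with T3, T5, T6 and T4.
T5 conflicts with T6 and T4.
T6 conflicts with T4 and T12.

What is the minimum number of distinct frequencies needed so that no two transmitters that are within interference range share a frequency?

T13, T5, T6, T4 all conflict with each other, so at least 4 frequencies are needed.
A valid assignment using 4 frequencies: T13=1, T3=2, T5=4, T6=2, T4=3, T12=1. Every pair that conflicts lands in different frequencies.

4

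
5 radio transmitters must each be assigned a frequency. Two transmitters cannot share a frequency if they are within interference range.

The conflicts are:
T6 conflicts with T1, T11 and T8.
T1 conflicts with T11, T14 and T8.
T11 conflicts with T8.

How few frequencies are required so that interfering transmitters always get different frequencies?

T6, T1, T11, T8 pairwise conflict, so at least 4 frequencies are needed.
4 frequencies suffice: frequency 1 → {T1}; frequency 2 → {T14, T8}; frequency 3 → {T11}; frequency 4 → {T6}. No two conflicting transmitters share a frequency.

4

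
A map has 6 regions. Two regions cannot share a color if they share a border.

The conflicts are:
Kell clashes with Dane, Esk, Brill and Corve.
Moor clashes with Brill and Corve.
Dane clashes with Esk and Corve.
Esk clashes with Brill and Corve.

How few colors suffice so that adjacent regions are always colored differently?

Kell, Dane, Esk, Corve all conflict with each other, so at least 4 colors are needed.
4 colors suffice: color 1 → {Moor, Esk}; color 2 → {Kell}; color 3 → {Brill, Corve}; color 4 → {Dane}. Each listed conflict is separated.

4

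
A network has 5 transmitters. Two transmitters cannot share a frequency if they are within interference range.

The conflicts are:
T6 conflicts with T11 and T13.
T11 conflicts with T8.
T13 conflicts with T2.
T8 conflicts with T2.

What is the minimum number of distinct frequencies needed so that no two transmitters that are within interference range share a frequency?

3

The cycle T11-T8-T2-T13-T6-T11 has odd length 5, so it cannot be 2-colored; at least 3 frequencies are needed.
3 frequencies suffice: frequency 1 → {T11, T2}; frequency 2 → {T6, T8}; frequency 3 → {T13}. No two conflicting transmitters share a frequency.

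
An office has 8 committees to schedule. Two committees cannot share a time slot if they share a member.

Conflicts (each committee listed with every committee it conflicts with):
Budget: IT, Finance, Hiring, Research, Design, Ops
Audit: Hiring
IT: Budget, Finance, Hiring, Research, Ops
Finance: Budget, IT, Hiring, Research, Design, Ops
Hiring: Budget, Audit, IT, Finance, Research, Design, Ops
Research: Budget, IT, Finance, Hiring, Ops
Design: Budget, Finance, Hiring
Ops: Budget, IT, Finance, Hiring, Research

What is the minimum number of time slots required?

Budget, IT, Finance, Hiring, Research, Ops all conflict with each other, so at least 6 time slots are needed.
6 time slots suffice: time slot 1 → {Hiring}; time slot 2 → {Audit, Finance}; time slot 3 → {Budget}; time slot 4 → {IT, Design}; time slot 5 → {Ops}; time slot 6 → {Research}. No two conflicting committees share a time slot.

6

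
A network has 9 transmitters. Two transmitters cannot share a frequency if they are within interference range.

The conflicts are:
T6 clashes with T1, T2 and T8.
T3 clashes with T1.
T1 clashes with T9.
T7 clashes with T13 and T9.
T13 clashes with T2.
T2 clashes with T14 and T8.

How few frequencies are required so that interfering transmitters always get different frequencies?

T6, T2, T8 pairwise conflict, so at least 3 frequencies are needed.
3 frequencies suffice: T6=2, T3=2, T1=1, T7=1, T13=2, T9=2, T2=1, T14=2, T8=3. No two conflicting transmitters share a frequency.

3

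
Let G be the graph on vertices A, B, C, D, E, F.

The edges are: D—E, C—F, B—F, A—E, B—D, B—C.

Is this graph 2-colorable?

B, C, F are mutually adjacent, so at least 3 colors are needed.
So 2 colors are not enough.

No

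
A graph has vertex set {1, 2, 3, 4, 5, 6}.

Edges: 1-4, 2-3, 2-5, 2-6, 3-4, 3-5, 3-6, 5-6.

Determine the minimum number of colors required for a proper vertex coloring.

2, 3, 5, 6 are pairwise adjacent (a clique of size 4), so at least 4 colors are needed.
4 colors suffice: color a → {1, 3}; color b → {4, 6}; color c → {5}; color d → {2}. No two adjacent vertices share a color.

4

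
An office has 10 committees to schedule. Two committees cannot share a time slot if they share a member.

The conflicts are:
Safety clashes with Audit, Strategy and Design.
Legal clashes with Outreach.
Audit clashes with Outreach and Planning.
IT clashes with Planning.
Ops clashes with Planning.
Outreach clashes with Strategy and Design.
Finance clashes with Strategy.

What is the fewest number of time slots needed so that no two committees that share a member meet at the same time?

Finance and Strategy conflict, so at least 2 time slots are needed.
2 time slots suffice: time slot 1 → {Safety, Outreach, Finance, Planning}; time slot 2 → {Legal, Audit, IT, Ops, Strategy, Design}. Each listed conflict is separated.

2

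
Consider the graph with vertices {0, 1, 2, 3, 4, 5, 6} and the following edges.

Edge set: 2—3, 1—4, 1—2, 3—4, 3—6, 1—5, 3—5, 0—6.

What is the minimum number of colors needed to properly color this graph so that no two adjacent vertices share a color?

2

3 and 6 are adjacent, so at least 2 colors are needed.
2 colors suffice: color a → {0, 1, 3}; color b → {2, 4, 5, 6}. No two adjacent vertices share a color.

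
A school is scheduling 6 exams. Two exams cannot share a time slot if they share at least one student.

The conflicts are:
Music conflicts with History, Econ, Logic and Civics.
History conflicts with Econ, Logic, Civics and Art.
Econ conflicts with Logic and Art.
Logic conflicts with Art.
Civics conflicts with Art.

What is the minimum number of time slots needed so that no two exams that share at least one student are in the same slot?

4

Music, History, Econ, Logic are mutually in conflict, so at least 4 time slots are needed.
A valid assignment using 4 time slots: Music=3, History=1, Econ=2, Logic=4, Civics=2, Art=3. Every pair that conflicts lands in different time slots.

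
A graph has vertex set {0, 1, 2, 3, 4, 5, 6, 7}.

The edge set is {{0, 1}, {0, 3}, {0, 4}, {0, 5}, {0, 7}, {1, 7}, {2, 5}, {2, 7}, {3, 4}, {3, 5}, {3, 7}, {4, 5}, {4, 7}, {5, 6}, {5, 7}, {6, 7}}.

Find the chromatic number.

0, 3, 4, 5, 7 are mutually adjacent (a clique of size 5), so at least 5 colors are needed.
One proper 5-coloring: 0=green, 1=blue, 2=green, 3=yellow, 4=purple, 5=blue, 6=green, 7=red. Every edge joins two different colors.

5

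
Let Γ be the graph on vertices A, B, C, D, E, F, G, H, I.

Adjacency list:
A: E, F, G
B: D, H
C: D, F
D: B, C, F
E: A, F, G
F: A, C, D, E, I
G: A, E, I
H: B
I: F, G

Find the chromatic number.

C, D, F are mutually adjacent, so at least 3 colors are needed.
3 colors suffice: A=3, B=1, C=3, D=2, E=2, F=1, G=1, H=2, I=2. Each edge has distinct colors on its endpoints.

3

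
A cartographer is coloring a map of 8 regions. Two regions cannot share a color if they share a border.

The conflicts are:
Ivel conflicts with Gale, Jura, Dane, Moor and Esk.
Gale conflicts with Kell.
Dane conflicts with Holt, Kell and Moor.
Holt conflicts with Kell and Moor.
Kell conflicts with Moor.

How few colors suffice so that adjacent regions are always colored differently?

4

Dane, Holt, Kell, Moor are mutually in conflict, so at least 4 colors are needed.
One proper 4-coloring: Ivel=1, Gale=2, Jura=2, Dane=2, Holt=4, Kell=1, Moor=3, Esk=2. No two conflicting regions share a color.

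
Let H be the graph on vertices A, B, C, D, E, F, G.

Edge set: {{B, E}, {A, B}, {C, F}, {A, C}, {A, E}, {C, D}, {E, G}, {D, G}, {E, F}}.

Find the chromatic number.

A, B, E are pairwise adjacent, so at least 3 colors are needed.
One proper 3-coloring: A=2, B=3, C=1, D=3, E=1, F=2, G=2. Each edge has distinct colors on its endpoints.

3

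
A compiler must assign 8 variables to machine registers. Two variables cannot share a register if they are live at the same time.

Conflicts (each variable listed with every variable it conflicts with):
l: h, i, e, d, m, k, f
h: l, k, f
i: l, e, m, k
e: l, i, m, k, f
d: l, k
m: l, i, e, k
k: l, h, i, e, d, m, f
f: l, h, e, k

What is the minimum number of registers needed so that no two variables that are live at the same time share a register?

5

l, i, e, m, k are mutually in conflict, so at least 5 registers are needed.
5 registers suffice: register 1 → {k}; register 2 → {l}; register 3 → {h, e, d}; register 4 → {i, f}; register 5 → {m}. Every pair that conflicts lands in different registers.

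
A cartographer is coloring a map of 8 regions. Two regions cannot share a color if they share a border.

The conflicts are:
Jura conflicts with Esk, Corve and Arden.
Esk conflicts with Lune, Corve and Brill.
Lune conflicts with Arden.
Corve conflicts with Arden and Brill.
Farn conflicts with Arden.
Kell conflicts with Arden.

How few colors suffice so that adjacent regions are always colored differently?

3

Jura, Corve, Arden pairwise conflict, so at least 3 colors are needed.
3 colors suffice: Jura=3, Esk=1, Lune=2, Corve=2, Farn=2, Kell=2, Arden=1, Brill=3. Each listed conflict is separated.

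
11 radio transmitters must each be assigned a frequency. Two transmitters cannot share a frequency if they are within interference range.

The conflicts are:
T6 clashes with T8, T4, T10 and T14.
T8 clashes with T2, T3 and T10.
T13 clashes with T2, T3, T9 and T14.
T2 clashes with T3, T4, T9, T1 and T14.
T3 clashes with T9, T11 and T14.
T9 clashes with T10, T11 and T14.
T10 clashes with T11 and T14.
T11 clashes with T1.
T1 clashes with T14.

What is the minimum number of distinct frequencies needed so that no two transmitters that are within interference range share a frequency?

5

T13, T2, T3, T9, T14 pairwise conflict, so at least 5 frequencies are needed.
5 frequencies suffice: frequency 1 → {T2, T10}; frequency 2 → {T8, T4, T11, T14}; frequency 3 → {T6, T9, T1}; frequency 4 → {T3}; frequency 5 → {T13}. Each listed conflict is separated.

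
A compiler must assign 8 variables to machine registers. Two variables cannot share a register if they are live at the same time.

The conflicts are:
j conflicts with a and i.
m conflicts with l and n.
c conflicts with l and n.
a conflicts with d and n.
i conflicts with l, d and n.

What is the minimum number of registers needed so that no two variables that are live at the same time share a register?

j and a conflict, so at least 2 registers are needed.
A valid assignment using 2 registers: j=2, m=1, c=1, a=1, i=1, l=2, d=2, n=2. Each listed conflict is separated.

2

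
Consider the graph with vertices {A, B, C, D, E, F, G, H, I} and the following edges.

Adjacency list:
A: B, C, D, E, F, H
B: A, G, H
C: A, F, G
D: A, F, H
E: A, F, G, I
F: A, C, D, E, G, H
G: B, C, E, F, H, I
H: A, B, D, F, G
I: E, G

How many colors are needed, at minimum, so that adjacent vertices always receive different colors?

A, D, F, H are mutually adjacent (a clique of size 4), so at least 4 colors are needed.
4 colors suffice: A=1, B=2, C=3, D=4, E=3, F=2, G=1, H=3, I=2. Each edge has distinct colors on its endpoints.

4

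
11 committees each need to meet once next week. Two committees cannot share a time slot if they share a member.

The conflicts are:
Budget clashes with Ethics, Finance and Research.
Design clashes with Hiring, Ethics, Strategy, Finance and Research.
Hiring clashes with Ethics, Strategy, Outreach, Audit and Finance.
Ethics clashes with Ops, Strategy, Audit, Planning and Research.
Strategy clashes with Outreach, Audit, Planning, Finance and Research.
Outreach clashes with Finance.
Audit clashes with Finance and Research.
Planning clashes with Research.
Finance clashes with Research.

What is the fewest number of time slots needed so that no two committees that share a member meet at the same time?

4

Ethics, Strategy, Audit, Research pairwise conflict, so at least 4 time slots are needed.
4 time slots suffice: time slot 1 → {Ethics, Finance}; time slot 2 → {Budget, Ops, Strategy}; time slot 3 → {Hiring, Research}; time slot 4 → {Design, Outreach, Audit, Planning}. Each listed conflict is separated.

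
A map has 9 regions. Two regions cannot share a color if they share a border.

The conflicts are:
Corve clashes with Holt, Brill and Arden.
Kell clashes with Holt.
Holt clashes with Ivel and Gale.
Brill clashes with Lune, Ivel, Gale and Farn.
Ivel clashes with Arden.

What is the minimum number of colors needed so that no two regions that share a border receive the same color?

Ivel and Arden conflict, so at least 2 colors are needed.
2 colors suffice: color 1 → {Holt, Brill, Arden}; color 2 → {Corve, Kell, Lune, Ivel, Gale, Farn}. Every pair that conflicts lands in different colors.

2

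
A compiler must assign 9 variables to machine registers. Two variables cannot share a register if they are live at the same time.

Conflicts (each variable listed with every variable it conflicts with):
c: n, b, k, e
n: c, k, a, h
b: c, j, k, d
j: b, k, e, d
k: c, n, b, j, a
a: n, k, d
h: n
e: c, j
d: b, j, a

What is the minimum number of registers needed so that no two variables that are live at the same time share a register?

3

c, n, k pairwise conflict, so at least 3 registers are needed.
A valid assignment using 3 registers: c=3, n=2, b=2, j=3, k=1, a=3, h=1, e=1, d=1. No two conflicting variables share a register.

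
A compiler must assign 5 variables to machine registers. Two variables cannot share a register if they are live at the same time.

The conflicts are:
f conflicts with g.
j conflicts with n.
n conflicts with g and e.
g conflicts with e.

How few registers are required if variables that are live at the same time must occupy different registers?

n, g, e pairwise conflict, so at least 3 registers are needed.
Using 3 registers: f=2, j=1, n=2, g=1, e=3. Every pair that conflicts lands in different registers.

3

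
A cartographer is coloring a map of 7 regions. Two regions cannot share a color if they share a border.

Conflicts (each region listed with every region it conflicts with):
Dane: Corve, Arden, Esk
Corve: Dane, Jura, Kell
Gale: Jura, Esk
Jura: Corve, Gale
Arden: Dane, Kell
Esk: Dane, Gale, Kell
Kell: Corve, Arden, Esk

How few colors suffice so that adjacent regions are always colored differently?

The cycle Dane-Esk-Gale-Jura-Corve-Dane has odd length 5, so it cannot be 2-colored; at least 3 colors are needed.
3 colors suffice: color 1 → {Dane, Gale, Kell}; color 2 → {Corve, Arden, Esk}; color 3 → {Jura}. No two conflicting regions share a color.

3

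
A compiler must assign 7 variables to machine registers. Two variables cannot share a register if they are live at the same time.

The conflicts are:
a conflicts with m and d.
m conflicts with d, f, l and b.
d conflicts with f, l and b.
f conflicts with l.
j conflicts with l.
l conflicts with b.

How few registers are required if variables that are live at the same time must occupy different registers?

m, d, f, l are mutually in conflict, so at least 4 registers are needed.
4 registers suffice: register 1 → {a, l}; register 2 → {m, j}; register 3 → {d}; register 4 → {f, b}. Every pair that conflicts lands in different registers.

4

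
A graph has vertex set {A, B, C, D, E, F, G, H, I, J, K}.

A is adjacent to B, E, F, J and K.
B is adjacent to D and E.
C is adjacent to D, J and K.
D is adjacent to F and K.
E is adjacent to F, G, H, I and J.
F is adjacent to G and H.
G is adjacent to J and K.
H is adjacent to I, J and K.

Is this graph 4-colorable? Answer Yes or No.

The chromatic number is 3. E, F, G form a triangle, so at least 3 colors are needed.
One proper 3-coloring: A=3, B=2, C=3, D=1, E=1, F=2, G=3, H=3, I=2, J=2, K=2.
Since 4 ≥ 3, a proper 4-coloring certainly exists.

Yes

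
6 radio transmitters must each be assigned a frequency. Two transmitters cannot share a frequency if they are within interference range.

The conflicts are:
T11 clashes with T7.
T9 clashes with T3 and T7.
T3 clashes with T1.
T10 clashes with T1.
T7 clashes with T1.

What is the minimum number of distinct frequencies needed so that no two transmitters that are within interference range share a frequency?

T9 and T7 conflict, so at least 2 frequencies are needed.
A valid assignment using 2 frequencies: T11=2, T9=2, T3=1, T10=1, T7=1, T1=2. Every pair that conflicts lands in different frequencies.

2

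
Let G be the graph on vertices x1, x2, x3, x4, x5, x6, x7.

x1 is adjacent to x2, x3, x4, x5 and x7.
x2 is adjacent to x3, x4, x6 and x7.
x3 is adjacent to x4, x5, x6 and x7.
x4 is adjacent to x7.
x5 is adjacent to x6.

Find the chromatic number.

5

x1, x2, x3, x4, x7 are pairwise adjacent (a clique of size 5), so at least 5 colors are needed.
One proper 5-coloring: x1=3, x2=2, x3=1, x4=5, x5=2, x6=3, x7=4. No two adjacent vertices share a color.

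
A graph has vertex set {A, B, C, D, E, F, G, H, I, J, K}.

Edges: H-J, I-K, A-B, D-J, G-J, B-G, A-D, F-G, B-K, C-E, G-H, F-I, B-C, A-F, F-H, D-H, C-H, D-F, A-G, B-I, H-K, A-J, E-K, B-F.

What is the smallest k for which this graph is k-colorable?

4

A, B, F, G are mutually adjacent (a clique of size 4), so at least 4 colors are needed.
4 colors suffice: color 1 → {B, E, H}; color 2 → {C, F, J, K}; color 3 → {A, I}; color 4 → {D, G}. No two adjacent vertices share a color.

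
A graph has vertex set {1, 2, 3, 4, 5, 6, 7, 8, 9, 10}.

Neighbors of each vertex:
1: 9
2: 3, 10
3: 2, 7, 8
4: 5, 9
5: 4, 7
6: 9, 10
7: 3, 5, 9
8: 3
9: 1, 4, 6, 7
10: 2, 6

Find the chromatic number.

2

3 and 8 are adjacent, so at least 2 colors are needed.
A valid assignment using 2 colors: 1=b, 2=b, 3=a, 4=b, 5=a, 6=b, 7=b, 8=b, 9=a, 10=a. No two adjacent vertices share a color.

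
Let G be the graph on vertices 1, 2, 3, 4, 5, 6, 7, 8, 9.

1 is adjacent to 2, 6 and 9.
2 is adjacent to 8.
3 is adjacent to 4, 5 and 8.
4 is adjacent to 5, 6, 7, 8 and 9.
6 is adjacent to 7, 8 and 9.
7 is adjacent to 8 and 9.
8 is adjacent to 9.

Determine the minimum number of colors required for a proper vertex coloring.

5

4, 6, 7, 8, 9 are pairwise adjacent (a clique of size 5), so at least 5 colors are needed.
One proper 5-coloring: 1=red, 2=blue, 3=green, 4=blue, 5=red, 6=green, 7=purple, 8=red, 9=yellow. Each edge has distinct colors on its endpoints.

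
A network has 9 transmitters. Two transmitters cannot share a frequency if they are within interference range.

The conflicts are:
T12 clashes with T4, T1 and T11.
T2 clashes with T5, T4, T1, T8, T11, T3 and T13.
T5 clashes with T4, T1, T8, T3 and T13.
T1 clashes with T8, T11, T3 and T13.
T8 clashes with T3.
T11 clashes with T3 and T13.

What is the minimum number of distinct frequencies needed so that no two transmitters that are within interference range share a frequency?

5

T2, T5, T1, T8, T3 are mutually in conflict, so at least 5 frequencies are needed.
A valid assignment using 5 frequencies: T12=1, T2=1, T5=3, T4=2, T1=2, T8=5, T11=3, T3=4, T13=4. No two conflicting transmitters share a frequency.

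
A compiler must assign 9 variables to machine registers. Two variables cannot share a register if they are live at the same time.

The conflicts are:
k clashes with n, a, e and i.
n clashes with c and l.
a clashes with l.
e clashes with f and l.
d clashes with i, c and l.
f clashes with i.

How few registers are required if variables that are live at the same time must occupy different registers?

3

The cycle d-i-f-e-l-d has odd length 5, so it cannot be 2-colored; at least 3 registers are needed.
3 registers suffice: register 1 → {k, f, c, l}; register 2 → {n, a, e, i}; register 3 → {d}. Each listed conflict is separated.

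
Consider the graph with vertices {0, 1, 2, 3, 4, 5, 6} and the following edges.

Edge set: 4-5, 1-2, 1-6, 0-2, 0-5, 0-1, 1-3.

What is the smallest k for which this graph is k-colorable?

0, 1, 2 are mutually adjacent, so at least 3 colors are needed.
One proper 3-coloring: 0=blue, 1=red, 2=green, 3=blue, 4=blue, 5=red, 6=blue. Each edge has distinct colors on its endpoints.

3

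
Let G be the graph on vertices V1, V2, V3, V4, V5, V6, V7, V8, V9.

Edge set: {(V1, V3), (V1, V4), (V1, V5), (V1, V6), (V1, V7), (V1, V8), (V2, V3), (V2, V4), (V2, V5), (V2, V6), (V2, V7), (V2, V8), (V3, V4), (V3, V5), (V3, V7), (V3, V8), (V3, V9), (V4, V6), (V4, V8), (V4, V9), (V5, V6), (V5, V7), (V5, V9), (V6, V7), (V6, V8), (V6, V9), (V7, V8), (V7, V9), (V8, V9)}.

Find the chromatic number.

V2, V5, V6, V7 are pairwise adjacent (a clique of size 4), so at least 4 colors are needed.
4 colors suffice: color red → {V4, V7}; color blue → {V3, V6}; color green → {V5, V8}; color yellow → {V1, V2, V9}. No two adjacent vertices share a color.

4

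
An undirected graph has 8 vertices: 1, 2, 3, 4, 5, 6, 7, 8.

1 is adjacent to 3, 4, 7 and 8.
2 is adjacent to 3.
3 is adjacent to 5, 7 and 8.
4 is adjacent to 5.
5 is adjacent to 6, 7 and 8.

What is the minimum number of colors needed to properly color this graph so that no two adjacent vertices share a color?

3

1, 3, 8 form a triangle, so at least 3 colors are needed.
3 colors suffice: 1=b, 2=b, 3=a, 4=a, 5=b, 6=a, 7=c, 8=c. Every edge joins two different colors.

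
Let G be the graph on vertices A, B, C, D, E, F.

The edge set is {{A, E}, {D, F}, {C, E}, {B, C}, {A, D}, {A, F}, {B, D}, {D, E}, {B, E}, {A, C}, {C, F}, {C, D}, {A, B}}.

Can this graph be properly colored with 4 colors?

A, B, C, D, E are pairwise adjacent (a clique of size 5), so at least 5 colors are needed.
So 4 colors are not enough.

No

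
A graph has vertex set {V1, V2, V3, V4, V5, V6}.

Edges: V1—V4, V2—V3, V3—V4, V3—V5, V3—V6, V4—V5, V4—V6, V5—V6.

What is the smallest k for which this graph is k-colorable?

4

V3, V4, V5, V6 are mutually adjacent (a clique of size 4), so at least 4 colors are needed.
One proper 4-coloring: V1=2, V2=1, V3=2, V4=1, V5=3, V6=4. No two adjacent vertices share a color.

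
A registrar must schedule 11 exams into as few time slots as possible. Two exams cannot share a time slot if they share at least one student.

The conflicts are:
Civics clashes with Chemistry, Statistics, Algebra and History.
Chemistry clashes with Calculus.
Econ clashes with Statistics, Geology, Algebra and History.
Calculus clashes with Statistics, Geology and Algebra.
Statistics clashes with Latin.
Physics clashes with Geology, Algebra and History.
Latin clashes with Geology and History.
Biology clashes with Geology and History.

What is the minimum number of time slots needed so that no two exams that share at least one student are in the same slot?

2

Latin and History conflict, so at least 2 time slots are needed.
A valid assignment using 2 time slots: Civics=2, Chemistry=1, Econ=2, Calculus=2, Statistics=1, Physics=2, Latin=2, Biology=2, Geology=1, Algebra=1, History=1. Every pair that conflicts lands in different time slots.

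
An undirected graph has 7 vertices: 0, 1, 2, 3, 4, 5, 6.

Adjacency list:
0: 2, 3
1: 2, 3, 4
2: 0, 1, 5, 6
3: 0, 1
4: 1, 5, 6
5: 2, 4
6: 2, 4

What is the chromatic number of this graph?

0 and 2 are adjacent, so at least 2 colors are needed.
2 colors suffice: color red → {2, 3, 4}; color blue → {0, 1, 5, 6}. No two adjacent vertices share a color.

2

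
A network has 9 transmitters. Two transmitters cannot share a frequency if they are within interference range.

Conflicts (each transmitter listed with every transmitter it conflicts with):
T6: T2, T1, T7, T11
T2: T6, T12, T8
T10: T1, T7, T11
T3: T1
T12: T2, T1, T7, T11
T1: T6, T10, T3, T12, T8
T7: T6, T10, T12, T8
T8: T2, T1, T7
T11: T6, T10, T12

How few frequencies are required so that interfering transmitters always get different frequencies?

T12 and T7 conflict, so at least 2 frequencies are needed.
2 frequencies suffice: frequency 1 → {T2, T1, T7, T11}; frequency 2 → {T6, T10, T3, T12, T8}. Every pair that conflicts lands in different frequencies.

2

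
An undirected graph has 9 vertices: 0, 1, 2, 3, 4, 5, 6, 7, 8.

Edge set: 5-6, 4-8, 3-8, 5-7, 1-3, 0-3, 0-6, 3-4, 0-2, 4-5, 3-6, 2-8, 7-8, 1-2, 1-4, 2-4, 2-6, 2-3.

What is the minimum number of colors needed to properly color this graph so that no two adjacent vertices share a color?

4

2, 3, 4, 8 are pairwise adjacent (a clique of size 4), so at least 4 colors are needed.
One proper 4-coloring: 0=yellow, 1=yellow, 2=red, 3=blue, 4=green, 5=red, 6=green, 7=blue, 8=yellow. Each edge has distinct colors on its endpoints.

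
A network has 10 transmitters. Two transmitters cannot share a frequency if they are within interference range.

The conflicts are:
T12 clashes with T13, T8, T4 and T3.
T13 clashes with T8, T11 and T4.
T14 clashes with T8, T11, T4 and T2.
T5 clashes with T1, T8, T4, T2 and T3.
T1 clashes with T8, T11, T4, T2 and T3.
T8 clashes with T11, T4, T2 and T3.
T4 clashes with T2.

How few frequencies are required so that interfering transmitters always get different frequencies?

5

T5, T1, T8, T4, T2 are mutually in conflict, so at least 5 frequencies are needed.
5 frequencies suffice: T12=4, T13=3, T14=3, T5=5, T1=3, T8=1, T11=2, T4=2, T2=4, T3=2. Each listed conflict is separated.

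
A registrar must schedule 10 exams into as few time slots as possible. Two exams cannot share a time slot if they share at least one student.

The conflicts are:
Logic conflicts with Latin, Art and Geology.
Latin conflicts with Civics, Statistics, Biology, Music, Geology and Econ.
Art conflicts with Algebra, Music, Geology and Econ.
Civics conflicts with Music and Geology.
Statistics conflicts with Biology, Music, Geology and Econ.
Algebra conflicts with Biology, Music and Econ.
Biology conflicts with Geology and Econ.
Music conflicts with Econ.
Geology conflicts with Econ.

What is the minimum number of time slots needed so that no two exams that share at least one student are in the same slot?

5

Latin, Statistics, Biology, Geology, Econ pairwise conflict, so at least 5 time slots are needed.
5 time slots suffice: Logic=1, Latin=3, Art=3, Civics=1, Statistics=4, Algebra=4, Biology=5, Music=2, Geology=2, Econ=1. Every pair that conflicts lands in different time slots.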